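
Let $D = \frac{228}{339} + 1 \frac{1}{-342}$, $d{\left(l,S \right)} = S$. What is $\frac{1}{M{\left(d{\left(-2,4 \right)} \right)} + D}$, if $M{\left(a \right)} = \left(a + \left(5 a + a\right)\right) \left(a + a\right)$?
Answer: $\frac{38646}{8682583} \approx 0.004451$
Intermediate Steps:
$M{\left(a \right)} = 14 a^{2}$ ($M{\left(a \right)} = \left(a + 6 a\right) 2 a = 7 a 2 a = 14 a^{2}$)
$D = \frac{25879}{38646}$ ($D = 228 \cdot \frac{1}{339} + 1 \left(- \frac{1}{342}\right) = \frac{76}{113} - \frac{1}{342} = \frac{25879}{38646} \approx 0.66964$)
$\frac{1}{M{\left(d{\left(-2,4 \right)} \right)} + D} = \frac{1}{14 \cdot 4^{2} + \frac{25879}{38646}} = \frac{1}{14 \cdot 16 + \frac{25879}{38646}} = \frac{1}{224 + \frac{25879}{38646}} = \frac{1}{\frac{8682583}{38646}} = \frac{38646}{8682583}$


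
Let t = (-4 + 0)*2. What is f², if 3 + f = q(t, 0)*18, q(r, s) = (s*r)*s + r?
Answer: 21609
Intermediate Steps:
t = -8 (t = -4*2 = -8)
q(r, s) = r + r*s² (q(r, s) = (r*s)*s + r = r*s² + r = r + r*s²)
f = -147 (f = -3 - 8*(1 + 0²)*18 = -3 - 8*(1 + 0)*18 = -3 - 8*1*18 = -3 - 8*18 = -3 - 144 = -147)
f² = (-147)² = 21609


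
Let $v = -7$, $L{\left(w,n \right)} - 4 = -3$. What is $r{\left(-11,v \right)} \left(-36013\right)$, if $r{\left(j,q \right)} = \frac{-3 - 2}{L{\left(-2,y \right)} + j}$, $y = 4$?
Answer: $- \frac{36013}{2} \approx -18007.0$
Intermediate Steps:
$L{\left(w,n \right)} = 1$ ($L{\left(w,n \right)} = 4 - 3 = 1$)
$r{\left(j,q \right)} = - \frac{5}{1 + j}$ ($r{\left(j,q \right)} = \frac{-3 - 2}{1 + j} = - \frac{5}{1 + j}$)
$r{\left(-11,v \right)} \left(-36013\right) = - \frac{5}{1 - 11} \left(-36013\right) = - \frac{5}{-10} \left(-36013\right) = \left(-5\right) \left(- \frac{1}{10}\right) \left(-36013\right) = \frac{1}{2} \left(-36013\right) = - \frac{36013}{2}$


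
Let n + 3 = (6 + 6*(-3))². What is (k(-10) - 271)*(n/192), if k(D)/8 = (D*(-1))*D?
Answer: -50337/64 ≈ -786.52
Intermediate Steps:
n = 141 (n = -3 + (6 + 6*(-3))² = -3 + (6 - 18)² = -3 + (-12)² = -3 + 144 = 141)
k(D) = -8*D² (k(D) = 8*((D*(-1))*D) = 8*((-D)*D) = 8*(-D²) = -8*D²)
(k(-10) - 271)*(n/192) = (-8*(-10)² - 271)*(141/192) = (-8*100 - 271)*(141*(1/192)) = (-800 - 271)*(47/64) = -1071*47/64 = -50337/64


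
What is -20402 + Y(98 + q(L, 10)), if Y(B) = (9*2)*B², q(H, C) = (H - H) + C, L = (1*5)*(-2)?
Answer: 189550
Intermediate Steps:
L = -10 (L = 5*(-2) = -10)
q(H, C) = C (q(H, C) = 0 + C = C)
Y(B) = 18*B²
-20402 + Y(98 + q(L, 10)) = -20402 + 18*(98 + 10)² = -20402 + 18*108² = -20402 + 18*11664 = -20402 + 209952 = 189550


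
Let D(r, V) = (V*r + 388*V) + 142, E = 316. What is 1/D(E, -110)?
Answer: -1/77298 ≈ -1.2937e-5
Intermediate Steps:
D(r, V) = 142 + 388*V + V*r (D(r, V) = (388*V + V*r) + 142 = 142 + 388*V + V*r)
1/D(E, -110) = 1/(142 + 388*(-110) - 110*316) = 1/(142 - 42680 - 34760) = 1/(-77298) = -1/77298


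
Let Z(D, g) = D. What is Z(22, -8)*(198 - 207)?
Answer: -198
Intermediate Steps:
Z(22, -8)*(198 - 207) = 22*(198 - 207) = 22*(-9) = -198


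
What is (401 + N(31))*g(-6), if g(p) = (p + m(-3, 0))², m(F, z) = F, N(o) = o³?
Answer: 2445552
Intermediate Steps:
g(p) = (-3 + p)² (g(p) = (p - 3)² = (-3 + p)²)
(401 + N(31))*g(-6) = (401 + 31³)*(-3 - 6)² = (401 + 29791)*(-9)² = 30192*81 = 2445552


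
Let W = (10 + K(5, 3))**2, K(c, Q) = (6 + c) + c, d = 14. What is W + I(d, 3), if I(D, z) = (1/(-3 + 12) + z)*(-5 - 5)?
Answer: 5804/9 ≈ 644.89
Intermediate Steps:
K(c, Q) = 6 + 2*c
I(D, z) = -10/9 - 10*z (I(D, z) = (1/9 + z)*(-10) = -10/9 - 10*z)
W = 676 (W = (10 + (6 + 2*5))**2 = (10 + (6 + 10))**2 = (10 + 16)**2 = 26**2 = 676)
W + I(d, 3) = 676 + (-10/9 - 10*3) = 676 + (-10/9 - 30) = 676 - 280/9 = 5804/9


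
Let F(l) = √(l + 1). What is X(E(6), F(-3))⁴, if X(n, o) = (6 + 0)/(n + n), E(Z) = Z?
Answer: 1/16 ≈ 0.062500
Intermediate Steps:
F(l) = √(1 + l)
X(n, o) = 3/n (X(n, o) = 6/((2*n)) = 6*(1/(2*n)) = 3/n)
X(E(6), F(-3))⁴ = (3/6)⁴ = (3*(⅙))⁴ = (½)⁴ = 1/16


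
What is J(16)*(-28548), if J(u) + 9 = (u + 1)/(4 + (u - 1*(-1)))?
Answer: 1636752/7 ≈ 2.3382e+5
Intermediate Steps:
J(u) = -9 + (1 + u)/(5 + u) (J(u) = -9 + (u + 1)/(4 + (u - 1*(-1))) = -9 + (1 + u)/(4 + (u + 1)) = -9 + (1 + u)/(4 + (1 + u)) = -9 + (1 + u)/(5 + u))
J(16)*(-28548) = (4*(-11 - 2*16)/(5 + 16))*(-28548) = (4*(-11 - 32)/21)*(-28548) = (4*(1/21)*(-43))*(-28548) = -172/21*(-28548) = 1636752/7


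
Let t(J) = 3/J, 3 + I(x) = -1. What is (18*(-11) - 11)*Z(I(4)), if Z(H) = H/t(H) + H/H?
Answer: -3971/3 ≈ -1323.7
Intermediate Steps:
I(x) = -4 (I(x) = -3 - 1 = -4)
Z(H) = 1 + H**2/3 (Z(H) = H/((3/H)) + H/H = H*(H/3) + 1 = H**2/3 + 1 = 1 + H**2/3)
(18*(-11) - 11)*Z(I(4)) = (18*(-11) - 11)*(1 + (1/3)*(-4)**2) = (-198 - 11)*(1 + (1/3)*16) = -209*(1 + 16/3) = -209*19/3 = -3971/3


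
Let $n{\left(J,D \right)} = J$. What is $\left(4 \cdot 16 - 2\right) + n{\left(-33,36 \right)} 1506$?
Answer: $-49636$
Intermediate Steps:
$\left(4 \cdot 16 - 2\right) + n{\left(-33,36 \right)} 1506 = \left(4 \cdot 16 - 2\right) - 49698 = \left(64 - 2\right) - 49698 = 62 - 49698 = -49636$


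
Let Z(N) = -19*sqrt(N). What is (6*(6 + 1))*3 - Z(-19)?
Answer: 126 + 19*I*sqrt(19) ≈ 126.0 + 82.819*I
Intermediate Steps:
(6*(6 + 1))*3 - Z(-19) = (6*(6 + 1))*3 - (-19)*sqrt(-19) = (6*7)*3 - (-19)*I*sqrt(19) = 42*3 - (-19)*I*sqrt(19) = 126 + 19*I*sqrt(19)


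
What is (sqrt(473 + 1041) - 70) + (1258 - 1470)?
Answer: -282 + sqrt(1514) ≈ -243.09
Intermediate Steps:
(sqrt(473 + 1041) - 70) + (1258 - 1470) = (sqrt(1514) - 70) - 212 = (-70 + sqrt(1514)) - 212 = -282 + sqrt(1514)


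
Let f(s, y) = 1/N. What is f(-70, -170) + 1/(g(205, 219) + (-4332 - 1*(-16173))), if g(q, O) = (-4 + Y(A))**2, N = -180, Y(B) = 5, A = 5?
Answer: -5831/1065780 ≈ -0.0054711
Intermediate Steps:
g(q, O) = 1 (g(q, O) = (-4 + 5)**2 = 1**2 = 1)
f(s, y) = -1/180 (f(s, y) = 1/(-180) = -1/180)
f(-70, -170) + 1/(g(205, 219) + (-4332 - 1*(-16173))) = -1/180 + 1/(1 + (-4332 - 1*(-16173))) = -1/180 + 1/(1 + (-4332 + 16173)) = -1/180 + 1/(1 + 11841) = -1/180 + 1/11842 = -5831/1065780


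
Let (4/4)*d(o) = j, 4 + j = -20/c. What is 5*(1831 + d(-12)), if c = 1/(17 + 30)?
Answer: 4435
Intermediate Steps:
c = 1/47 ≈ 0.021277
j = -944 (j = -4 - 20/1/47 = -4 - 20*47 = -4 - 940 = -944)
d(o) = -944
5*(1831 + d(-12)) = 5*(1831 - 944) = 5*887 = 4435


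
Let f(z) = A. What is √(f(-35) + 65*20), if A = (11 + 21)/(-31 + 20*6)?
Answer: 2*√2575037/89 ≈ 36.060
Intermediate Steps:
A = 32/89 (A = 32/(-31 + 120) = 32/89 ≈ 0.35955)
f(z) = 32/89
√(f(-35) + 65*20) = √(32/89 + 65*20) = √(32/89 + 1300) = √(115732/89) = 2*√2575037/89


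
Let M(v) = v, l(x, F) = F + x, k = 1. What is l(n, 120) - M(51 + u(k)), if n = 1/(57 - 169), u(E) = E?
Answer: 7615/112 ≈ 67.991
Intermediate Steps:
n = -1/112 (n = 1/(-112) = -1/112 ≈ -0.0089286)
l(n, 120) - M(51 + u(k)) = (120 - 1/112) - (51 + 1) = 13439/112 - 1*52 = 13439/112 - 52 = 7615/112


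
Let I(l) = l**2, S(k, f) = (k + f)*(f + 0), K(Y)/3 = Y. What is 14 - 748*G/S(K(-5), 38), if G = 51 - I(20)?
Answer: 136644/437 ≈ 312.69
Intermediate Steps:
K(Y) = 3*Y
S(k, f) = f*(f + k) (S(k, f) = (f + k)*f = f*(f + k))
G = -349 (G = 51 - 1*20**2 = 51 - 1*400 = 51 - 400 = -349)
14 - 748*G/S(K(-5), 38) = 14 - (-261052)/(38*(38 + 3*(-5))) = 14 - (-261052)/(38*(38 - 15)) = 14 - (-261052)/(38*23) = 14 - (-261052)/874 = 14 - 748*(-349/874) = 14 + 130526/437 = 136644/437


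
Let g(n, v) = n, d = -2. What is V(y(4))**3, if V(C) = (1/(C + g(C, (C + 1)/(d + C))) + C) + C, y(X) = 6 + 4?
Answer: 64481201/8000 ≈ 8060.1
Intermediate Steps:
y(X) = 10
V(C) = 1/(2*C) + 2*C (V(C) = (1/(C + C) + C) + C = (1/(2*C) + C) + C = (C + 1/(2*C)) + C = 1/(2*C) + 2*C)
V(y(4))**3 = ((1/2)/10 + 2*10)**3 = ((1/2)*(1/10) + 20)**3 = (1/20 + 20)**3 = (401/20)**3 = 64481201/8000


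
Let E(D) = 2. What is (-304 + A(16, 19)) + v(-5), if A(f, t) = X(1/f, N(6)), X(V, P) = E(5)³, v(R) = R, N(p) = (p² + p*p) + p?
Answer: -301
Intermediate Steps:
N(p) = p + 2*p² (N(p) = (p² + p²) + p = 2*p² + p = p + 2*p²)
X(V, P) = 8 (X(V, P) = 2³ = 8)
A(f, t) = 8
(-304 + A(16, 19)) + v(-5) = (-304 + 8) - 5 = -296 - 5 = -301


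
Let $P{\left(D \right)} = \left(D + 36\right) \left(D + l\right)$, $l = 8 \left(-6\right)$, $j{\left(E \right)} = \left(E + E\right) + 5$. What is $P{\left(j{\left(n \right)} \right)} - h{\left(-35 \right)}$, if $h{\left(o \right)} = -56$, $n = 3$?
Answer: $-1683$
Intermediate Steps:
$j{\left(E \right)} = 5 + 2 E$ ($j{\left(E \right)} = 2 E + 5 = 5 + 2 E$)
$l = -48$
$P{\left(D \right)} = \left(-48 + D\right) \left(36 + D\right)$ ($P{\left(D \right)} = \left(D + 36\right) \left(D - 48\right) = \left(36 + D\right) \left(-48 + D\right) = \left(-48 + D\right) \left(36 + D\right)$)
$P{\left(j{\left(n \right)} \right)} - h{\left(-35 \right)} = \left(-1728 + \left(5 + 2 \cdot 3\right)^{2} - 12 \left(5 + 2 \cdot 3\right)\right) - -56 = \left(-1728 + \left(5 + 6\right)^{2} - 12 \left(5 + 6\right)\right) + 56 = \left(-1728 + 11^{2} - 132\right) + 56 = \left(-1728 + 121 - 132\right) + 56 = -1739 + 56 = -1683$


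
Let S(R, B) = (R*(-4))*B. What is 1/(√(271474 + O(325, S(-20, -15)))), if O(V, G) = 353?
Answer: √30203/90609 ≈ 0.0019180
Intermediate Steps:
S(R, B) = -4*B*R (S(R, B) = (-4*R)*B = -4*B*R)
1/(√(271474 + O(325, S(-20, -15)))) = 1/(√(271474 + 353)) = 1/(√271827) = 1/(3*√30203) = √30203/90609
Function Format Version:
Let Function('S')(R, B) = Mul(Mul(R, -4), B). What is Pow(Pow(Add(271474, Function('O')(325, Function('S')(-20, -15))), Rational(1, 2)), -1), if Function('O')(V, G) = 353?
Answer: Mul(Rational(1, 90609), Pow(30203, Rational(1, 2))) ≈ 0.0019180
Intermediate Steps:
Function('S')(R, B) = Mul(-4, B, R) (Function('S')(R, B) = Mul(Mul(-4, R), B) = Mul(-4, B, R))
Pow(Pow(Add(271474, Function('O')(325, Function('S')(-20, -15))), Rational(1, 2)), -1) = Pow(Pow(Add(271474, 353), Rational(1, 2)), -1) = Pow(Pow(271827, Rational(1, 2)), -1) = Pow(Mul(3, Pow(30203, Rational(1, 2))), -1) = Mul(Rational(1, 90609), Pow(30203, Rational(1, 2)))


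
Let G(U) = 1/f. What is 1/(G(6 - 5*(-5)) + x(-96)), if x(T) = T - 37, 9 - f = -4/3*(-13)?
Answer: -25/3328 ≈ -0.0075120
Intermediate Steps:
f = -25/3 (f = 9 - (-4/3)*(-13) = 9 - (-4*⅓)*(-13) = 9 - (-4)*(-13)/3 = 9 - 1*52/3 = 9 - 52/3 = -25/3 ≈ -8.3333)
x(T) = -37 + T
G(U) = -3/25 (G(U) = 1/(-25/3) = -3/25)
1/(G(6 - 5*(-5)) + x(-96)) = 1/(-3/25 + (-37 - 96)) = 1/(-3/25 - 133) = 1/(-3328/25) = -25/3328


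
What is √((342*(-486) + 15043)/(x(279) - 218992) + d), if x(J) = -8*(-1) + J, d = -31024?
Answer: 3*I*√164878121267495/218705 ≈ 176.13*I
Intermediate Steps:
x(J) = 8 + J
√((342*(-486) + 15043)/(x(279) - 218992) + d) = √((342*(-486) + 15043)/((8 + 279) - 218992) - 31024) = √((-166212 + 15043)/(287 - 218992) - 31024) = √(-151169/(-218705) - 31024) = √(-151169*(-1/218705) - 31024) = √(151169/218705 - 31024) = √(-6784952751/218705) = 3*I*√164878121267495/218705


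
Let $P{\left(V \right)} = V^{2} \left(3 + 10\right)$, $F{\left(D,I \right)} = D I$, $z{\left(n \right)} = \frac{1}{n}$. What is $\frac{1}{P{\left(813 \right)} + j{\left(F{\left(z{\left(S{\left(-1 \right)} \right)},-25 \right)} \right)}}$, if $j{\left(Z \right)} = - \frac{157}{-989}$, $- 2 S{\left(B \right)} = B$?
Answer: $\frac{989}{8498078590} \approx 1.1638 \cdot 10^{-7}$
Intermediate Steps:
$S{\left(B \right)} = - \frac{B}{2}$
$P{\left(V \right)} = 13 V^{2}$ ($P{\left(V \right)} = V^{2} \cdot 13 = 13 V^{2}$)
$j{\left(Z \right)} = \frac{157}{989}$ ($j{\left(Z \right)} = \left(-157\right) \left(- \frac{1}{989}\right) = \frac{157}{989}$)
$\frac{1}{P{\left(813 \right)} + j{\left(F{\left(z{\left(S{\left(-1 \right)} \right)},-25 \right)} \right)}} = \frac{1}{13 \cdot 813^{2} + \frac{157}{989}} = \frac{1}{13 \cdot 660969 + \frac{157}{989}} = \frac{1}{8592597 + \frac{157}{989}} = \frac{1}{\frac{8498078590}{989}} = \frac{989}{8498078590}$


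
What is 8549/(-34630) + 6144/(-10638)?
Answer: -50618497/61398990 ≈ -0.82442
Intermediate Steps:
8549/(-34630) + 6144/(-10638) = 8549*(-1/34630) + 6144*(-1/10638) = -8549/34630 - 1024/1773 = -50618497/61398990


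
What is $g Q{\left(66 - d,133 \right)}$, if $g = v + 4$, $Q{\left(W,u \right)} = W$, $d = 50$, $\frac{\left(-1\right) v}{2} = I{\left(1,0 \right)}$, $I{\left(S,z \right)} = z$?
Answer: $64$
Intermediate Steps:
$v = 0$ ($v = \left(-2\right) 0 = 0$)
$g = 4$ ($g = 0 + 4 = 4$)
$g Q{\left(66 - d,133 \right)} = 4 \left(66 - 50\right) = 4 \cdot 16 = 64$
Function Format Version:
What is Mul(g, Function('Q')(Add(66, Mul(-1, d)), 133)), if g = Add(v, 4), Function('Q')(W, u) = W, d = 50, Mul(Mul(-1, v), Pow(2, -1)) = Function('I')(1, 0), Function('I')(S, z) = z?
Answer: 64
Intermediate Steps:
v = 0 (v = Mul(-2, 0) = 0)
g = 4 (g = Add(0, 4) = 4)
Mul(g, Function('Q')(Add(66, Mul(-1, d)), 133)) = Mul(4, Add(66, Mul(-1, 50))) = Mul(4, Add(66, -50)) = Mul(4, 16) = 64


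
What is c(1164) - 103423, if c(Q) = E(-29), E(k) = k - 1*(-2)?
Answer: -103450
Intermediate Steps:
E(k) = 2 + k (E(k) = k + 2 = 2 + k)
c(Q) = -27 (c(Q) = 2 - 29 = -27)
c(1164) - 103423 = -27 - 103423 = -103450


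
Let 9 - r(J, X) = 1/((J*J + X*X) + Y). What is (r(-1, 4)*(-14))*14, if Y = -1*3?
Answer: -1750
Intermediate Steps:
Y = -3
r(J, X) = 9 - 1/(-3 + J**2 + X**2) (r(J, X) = 9 - 1/((J*J + X*X) - 3) = 9 - 1/((J**2 + X**2) - 3) = 9 - 1/(-3 + J**2 + X**2))
(r(-1, 4)*(-14))*14 = (((-28 + 9*(-1)**2 + 9*4**2)/(-3 + (-1)**2 + 4**2))*(-14))*14 = (((-28 + 9*1 + 9*16)/(-3 + 1 + 16))*(-14))*14 = (((-28 + 9 + 144)/14)*(-14))*14 = (((1/14)*125)*(-14))*14 = ((125/14)*(-14))*14 = -125*14 = -1750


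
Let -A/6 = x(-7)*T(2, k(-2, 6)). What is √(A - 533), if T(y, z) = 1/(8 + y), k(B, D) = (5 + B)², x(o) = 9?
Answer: 2*I*√3365/5 ≈ 23.203*I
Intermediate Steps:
A = -27/5 (A = -54/(8 + 2) = -54/10 = -6*9/10 = -27/5 ≈ -5.4000)
√(A - 533) = √(-27/5 - 533) = √(-2692/5) = 2*I*√3365/5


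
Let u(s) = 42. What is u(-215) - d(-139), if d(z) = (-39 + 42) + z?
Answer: 178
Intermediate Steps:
d(z) = 3 + z
u(-215) - d(-139) = 42 - (3 - 139) = 42 - 1*(-136) = 42 + 136 = 178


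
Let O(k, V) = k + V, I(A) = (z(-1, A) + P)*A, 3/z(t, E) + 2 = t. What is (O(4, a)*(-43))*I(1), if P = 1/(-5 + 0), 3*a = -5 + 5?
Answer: 1032/5 ≈ 206.40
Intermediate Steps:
z(t, E) = 3/(-2 + t)
a = 0 (a = (-5 + 5)/3 = (1/3)*0 = 0)
P = -1/5 (P = 1/(-5) = -1/5 ≈ -0.20000)
I(A) = -6*A/5 (I(A) = (3/(-2 - 1) - 1/5)*A = (3/(-3) - 1/5)*A = (3*(-1/3) - 1/5)*A = (-1 - 1/5)*A = -6*A/5)
O(k, V) = V + k
(O(4, a)*(-43))*I(1) = ((0 + 4)*(-43))*(-6/5*1) = (4*(-43))*(-6/5) = -172*(-6/5) = 1032/5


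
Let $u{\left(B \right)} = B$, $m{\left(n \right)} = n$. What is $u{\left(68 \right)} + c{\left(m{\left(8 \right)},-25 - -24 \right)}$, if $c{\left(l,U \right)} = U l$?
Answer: $60$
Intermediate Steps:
$u{\left(68 \right)} + c{\left(m{\left(8 \right)},-25 - -24 \right)} = 68 + \left(-25 - -24\right) 8 = 68 + \left(-25 + 24\right) 8 = 68 - 8 = 60$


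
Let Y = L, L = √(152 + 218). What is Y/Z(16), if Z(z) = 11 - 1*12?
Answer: -√370 ≈ -19.235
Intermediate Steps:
Z(z) = -1 (Z(z) = 11 - 12 = -1)
L = √370 ≈ 19.235
Y = √370 ≈ 19.235
Y/Z(16) = √370/(-1) = √370*(-1) = -√370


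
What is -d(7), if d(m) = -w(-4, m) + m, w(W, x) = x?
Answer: 0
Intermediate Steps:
d(m) = 0 (d(m) = -m + m = 0)
-d(7) = -1*0 = 0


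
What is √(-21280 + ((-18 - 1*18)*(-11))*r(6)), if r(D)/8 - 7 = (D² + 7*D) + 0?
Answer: 40*√155 ≈ 498.00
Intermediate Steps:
r(D) = 56 + 8*D² + 56*D (r(D) = 56 + 8*((D² + 7*D) + 0) = 56 + 8*(D² + 7*D) = 56 + (8*D² + 56*D) = 56 + 8*D² + 56*D)
√(-21280 + ((-18 - 1*18)*(-11))*r(6)) = √(-21280 + ((-18 - 1*18)*(-11))*(56 + 8*6² + 56*6)) = √(-21280 + ((-18 - 18)*(-11))*(56 + 8*36 + 336)) = √(-21280 + (-36*(-11))*(56 + 288 + 336)) = √(-21280 + 396*680) = √(-21280 + 269280) = √248000 = 40*√155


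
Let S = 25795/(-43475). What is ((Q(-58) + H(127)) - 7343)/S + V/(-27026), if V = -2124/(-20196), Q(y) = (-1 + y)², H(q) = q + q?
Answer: 43240236780889/7110783834 ≈ 6080.9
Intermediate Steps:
H(q) = 2*q
S = -5159/8695 (S = 25795*(-1/43475) = -5159/8695 ≈ -0.59333)
V = 59/561 (V = -2124*(-1/20196) = 59/561 ≈ 0.10517)
((Q(-58) + H(127)) - 7343)/S + V/(-27026) = (((-1 - 58)² + 2*127) - 7343)/(-5159/8695) + (59/561)/(-27026) = (((-59)² + 254) - 7343)*(-8695/5159) + (59/561)*(-1/27026) = ((3481 + 254) - 7343)*(-8695/5159) - 59/15161586 = (3735 - 7343)*(-8695/5159) - 59/15161586 = -3608*(-8695/5159) - 59/15161586 = 2851960/469 - 59/15161586 = 43240236780889/7110783834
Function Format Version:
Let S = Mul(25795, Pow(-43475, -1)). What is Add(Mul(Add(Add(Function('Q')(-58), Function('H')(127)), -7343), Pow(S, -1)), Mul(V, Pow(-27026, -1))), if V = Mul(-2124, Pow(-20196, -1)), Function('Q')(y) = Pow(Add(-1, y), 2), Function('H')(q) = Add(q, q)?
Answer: Rational(43240236780889, 7110783834) ≈ 6080.9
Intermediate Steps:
Function('H')(q) = Mul(2, q)
S = Rational(-5159, 8695) (S = Mul(25795, Rational(-1, 43475)) = Rational(-5159, 8695) ≈ -0.59333)
V = Rational(59, 561) (V = Mul(-2124, Rational(-1, 20196)) = Rational(59, 561) ≈ 0.10517)
Add(Mul(Add(Add(Function('Q')(-58), Function('H')(127)), -7343), Pow(S, -1)), Mul(V, Pow(-27026, -1))) = Add(Mul(Add(Add(Pow(Add(-1, -58), 2), Mul(2, 127)), -7343), Pow(Rational(-5159, 8695), -1)), Mul(Rational(59, 561), Pow(-27026, -1))) = Add(Mul(Add(Add(Pow(-59, 2), 254), -7343), Rational(-8695, 5159)), Mul(Rational(59, 561), Rational(-1, 27026))) = Add(Mul(Add(Add(3481, 254), -7343), Rational(-8695, 5159)), Rational(-59, 15161586)) = Add(Mul(Add(3735, -7343), Rational(-8695, 5159)), Rational(-59, 15161586)) = Add(Mul(-3608, Rational(-8695, 5159)), Rational(-59, 15161586)) = Add(Rational(2851960, 469), Rational(-59, 15161586)) = Rational(43240236780889, 7110783834)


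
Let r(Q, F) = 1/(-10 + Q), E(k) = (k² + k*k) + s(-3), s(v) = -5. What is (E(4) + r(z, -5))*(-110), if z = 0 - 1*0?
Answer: -2959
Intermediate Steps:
z = 0 (z = 0 + 0 = 0)
E(k) = -5 + 2*k² (E(k) = (k² + k*k) - 5 = (k² + k²) - 5 = 2*k² - 5 = -5 + 2*k²)
(E(4) + r(z, -5))*(-110) = ((-5 + 2*4²) + 1/(-10 + 0))*(-110) = ((-5 + 2*16) + 1/(-10))*(-110) = ((-5 + 32) - ⅒)*(-110) = (27 - ⅒)*(-110) = (269/10)*(-110) = -2959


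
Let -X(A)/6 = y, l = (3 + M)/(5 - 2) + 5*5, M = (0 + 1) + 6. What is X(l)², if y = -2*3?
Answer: 1296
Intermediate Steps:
M = 7 (M = 1 + 6 = 7)
l = 85/3 (l = (3 + 7)/(5 - 2) + 5*5 = 10/3 + 25 = 85/3 ≈ 28.333)
y = -6
X(A) = 36 (X(A) = -6*(-6) = 36)
X(l)² = 36² = 1296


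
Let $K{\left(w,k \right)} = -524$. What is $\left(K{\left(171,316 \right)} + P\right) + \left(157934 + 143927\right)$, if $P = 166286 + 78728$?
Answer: $546351$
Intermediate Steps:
$P = 245014$
$\left(K{\left(171,316 \right)} + P\right) + \left(157934 + 143927\right) = \left(-524 + 245014\right) + \left(157934 + 143927\right) = 244490 + 301861 = 546351$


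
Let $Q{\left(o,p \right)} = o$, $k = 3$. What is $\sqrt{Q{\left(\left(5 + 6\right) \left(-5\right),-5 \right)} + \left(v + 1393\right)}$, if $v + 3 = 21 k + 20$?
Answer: $\sqrt{1418} \approx 37.656$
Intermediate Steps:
$v = 80$ ($v = -3 + \left(21 \cdot 3 + 20\right) = -3 + \left(63 + 20\right) = -3 + 83 = 80$)
$\sqrt{Q{\left(\left(5 + 6\right) \left(-5\right),-5 \right)} + \left(v + 1393\right)} = \sqrt{\left(5 + 6\right) \left(-5\right) + \left(80 + 1393\right)} = \sqrt{11 \left(-5\right) + 1473} = \sqrt{-55 + 1473} = \sqrt{1418}$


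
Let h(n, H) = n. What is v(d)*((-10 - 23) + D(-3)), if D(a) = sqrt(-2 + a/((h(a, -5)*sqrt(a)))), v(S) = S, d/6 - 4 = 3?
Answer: -1386 + 14*sqrt(-18 - 3*I*sqrt(3)) ≈ -1377.5 - 60.0*I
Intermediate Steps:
d = 42 (d = 24 + 6*3 = 24 + 18 = 42)
D(a) = sqrt(-2 + 1/sqrt(a)) (D(a) = sqrt(-2 + a/((a*sqrt(a)))) = sqrt(-2 + a/(a**(3/2))) = sqrt(-2 + a/a**(3/2)) = sqrt(-2 + 1/sqrt(a)))
v(d)*((-10 - 23) + D(-3)) = 42*((-10 - 23) + sqrt(-2 + 1/sqrt(-3))) = 42*(-33 + sqrt(-2 - I*sqrt(3)/3)) = -1386 + 42*sqrt(-2 - I*sqrt(3)/3)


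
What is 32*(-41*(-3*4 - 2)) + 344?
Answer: 18712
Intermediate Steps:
32*(-41*(-3*4 - 2)) + 344 = 32*(-41*(-12 - 2)) + 344 = 32*(-41*(-14)) + 344 = 32*574 + 344 = 18368 + 344 = 18712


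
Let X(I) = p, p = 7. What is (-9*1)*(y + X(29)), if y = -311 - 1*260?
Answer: 5076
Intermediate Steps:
X(I) = 7
y = -571 (y = -311 - 260 = -571)
(-9*1)*(y + X(29)) = (-9*1)*(-571 + 7) = -9*(-564) = 5076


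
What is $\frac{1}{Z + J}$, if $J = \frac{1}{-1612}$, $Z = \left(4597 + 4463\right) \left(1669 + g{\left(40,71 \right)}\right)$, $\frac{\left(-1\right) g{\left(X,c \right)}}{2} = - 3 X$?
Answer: $\frac{1612}{27880410479} \approx 5.7818 \cdot 10^{-8}$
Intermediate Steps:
$g{\left(X,c \right)} = 6 X$ ($g{\left(X,c \right)} = - 2 \left(- 3 X\right) = 6 X$)
$Z = 17295540$ ($Z = \left(4597 + 4463\right) \left(1669 + 6 \cdot 40\right) = 9060 \left(1669 + 240\right) = 9060 \cdot 1909 = 17295540$)
$J = - \frac{1}{1612} \approx -0.00062035$
$\frac{1}{Z + J} = \frac{1}{17295540 - \frac{1}{1612}} = \frac{1}{\frac{27880410479}{1612}} = \frac{1612}{27880410479}$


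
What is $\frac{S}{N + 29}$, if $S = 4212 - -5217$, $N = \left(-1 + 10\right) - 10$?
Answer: $\frac{1347}{4} \approx 336.75$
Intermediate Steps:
$N = -1$ ($N = 9 - 10 = -1$)
$S = 9429$ ($S = 4212 + 5217 = 9429$)
$\frac{S}{N + 29} = \frac{9429}{-1 + 29} = \frac{9429}{28} = 9429 \cdot \frac{1}{28} = \frac{1347}{4}$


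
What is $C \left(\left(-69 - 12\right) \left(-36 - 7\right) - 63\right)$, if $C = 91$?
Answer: $311220$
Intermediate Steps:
$C \left(\left(-69 - 12\right) \left(-36 - 7\right) - 63\right) = 91 \left(\left(-69 - 12\right) \left(-36 - 7\right) - 63\right) = 91 \left(\left(-81\right) \left(-43\right) - 63\right) = 91 \left(3483 - 63\right) = 91 \cdot 3420 = 311220$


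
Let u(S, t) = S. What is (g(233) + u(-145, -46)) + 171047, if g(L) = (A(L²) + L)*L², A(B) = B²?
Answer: 160005739359808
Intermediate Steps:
g(L) = L²*(L + L⁴) (g(L) = ((L²)² + L)*L² = (L⁴ + L)*L² = (L + L⁴)*L² = L²*(L + L⁴))
(g(233) + u(-145, -46)) + 171047 = ((233³ + 233⁶) - 145) + 171047 = ((12649337 + 160005726539569) - 145) + 171047 = (160005739188906 - 145) + 171047 = 160005739188761 + 171047 = 160005739359808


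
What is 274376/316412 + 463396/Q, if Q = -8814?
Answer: -18025713136/348606921 ≈ -51.708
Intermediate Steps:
274376/316412 + 463396/Q = 274376/316412 + 463396/(-8814) = 274376*(1/316412) + 463396*(-1/8814) = 68594/79103 - 231698/4407 = -18025713136/348606921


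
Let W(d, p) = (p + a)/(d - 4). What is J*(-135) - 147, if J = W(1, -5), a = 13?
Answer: 213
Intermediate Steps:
W(d, p) = (13 + p)/(-4 + d) (W(d, p) = (p + 13)/(d - 4) = (13 + p)/(-4 + d))
J = -8/3 (J = (13 - 5)/(-4 + 1) = 8/(-3) = -⅓*8 = -8/3 ≈ -2.6667)
J*(-135) - 147 = -8/3*(-135) - 147 = 360 - 147 = 213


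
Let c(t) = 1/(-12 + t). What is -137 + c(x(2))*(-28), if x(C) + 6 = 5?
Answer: -1753/13 ≈ -134.85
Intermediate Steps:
x(C) = -1 (x(C) = -6 + 5 = -1)
-137 + c(x(2))*(-28) = -137 - 28/(-12 - 1) = -137 - 28/(-13) = -137 - 1/13*(-28) = -137 + 28/13 = -1753/13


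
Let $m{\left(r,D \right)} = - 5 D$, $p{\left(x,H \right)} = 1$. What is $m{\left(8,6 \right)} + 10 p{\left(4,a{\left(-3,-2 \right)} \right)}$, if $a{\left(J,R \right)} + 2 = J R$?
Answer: $-20$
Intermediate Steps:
$a{\left(J,R \right)} = -2 + J R$
$m{\left(8,6 \right)} + 10 p{\left(4,a{\left(-3,-2 \right)} \right)} = \left(-5\right) 6 + 10 \cdot 1 = -30 + 10 = -20$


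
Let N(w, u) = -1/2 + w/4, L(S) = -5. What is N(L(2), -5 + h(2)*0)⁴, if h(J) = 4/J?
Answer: 2401/256 ≈ 9.3789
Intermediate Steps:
N(w, u) = -½ + w/4 (N(w, u) = -1*½ + w*(¼) = -½ + w/4)
N(L(2), -5 + h(2)*0)⁴ = (-½ + (¼)*(-5))⁴ = (-½ - 5/4)⁴ = (-7/4)⁴ = 2401/256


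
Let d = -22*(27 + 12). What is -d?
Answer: 858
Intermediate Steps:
d = -858 (d = -22*39 = -858)
-d = -1*(-858) = 858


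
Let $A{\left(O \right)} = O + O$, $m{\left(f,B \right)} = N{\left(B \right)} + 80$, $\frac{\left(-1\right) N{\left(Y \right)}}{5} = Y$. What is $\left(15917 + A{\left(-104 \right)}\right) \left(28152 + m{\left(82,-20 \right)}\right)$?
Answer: $445067388$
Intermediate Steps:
$N{\left(Y \right)} = - 5 Y$
$m{\left(f,B \right)} = 80 - 5 B$ ($m{\left(f,B \right)} = - 5 B + 80 = 80 - 5 B$)
$A{\left(O \right)} = 2 O$
$\left(15917 + A{\left(-104 \right)}\right) \left(28152 + m{\left(82,-20 \right)}\right) = \left(15917 + 2 \left(-104\right)\right) \left(28152 + \left(80 - -100\right)\right) = \left(15917 - 208\right) \left(28152 + \left(80 + 100\right)\right) = 15709 \left(28152 + 180\right) = 15709 \cdot 28332 = 445067388$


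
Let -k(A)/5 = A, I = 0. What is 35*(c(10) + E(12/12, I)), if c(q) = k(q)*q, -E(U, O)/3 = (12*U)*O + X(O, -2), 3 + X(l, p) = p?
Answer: -16975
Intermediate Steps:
X(l, p) = -3 + p
k(A) = -5*A
E(U, O) = 15 - 36*O*U (E(U, O) = -3*((12*U)*O + (-3 - 2)) = -3*(12*O*U - 5) = -3*(-5 + 12*O*U) = 15 - 36*O*U)
c(q) = -5*q**2 (c(q) = (-5*q)*q = -5*q**2)
35*(c(10) + E(12/12, I)) = 35*(-5*10**2 + (15 - 36*0*12/12)) = 35*(-5*100 + (15 - 36*0*12*(1/12))) = 35*(-500 + (15 - 36*0*1)) = 35*(-500 + (15 + 0)) = 35*(-500 + 15) = 35*(-485) = -16975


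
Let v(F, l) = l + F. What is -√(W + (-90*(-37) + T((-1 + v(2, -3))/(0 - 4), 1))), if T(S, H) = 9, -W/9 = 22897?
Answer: -3*I*√22526 ≈ -450.26*I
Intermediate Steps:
W = -206073 (W = -9*22897 = -206073)
v(F, l) = F + l
-√(W + (-90*(-37) + T((-1 + v(2, -3))/(0 - 4), 1))) = -√(-206073 + (-90*(-37) + 9)) = -√(-206073 + (3330 + 9)) = -√(-206073 + 3339) = -√(-202734) = -3*I*√22526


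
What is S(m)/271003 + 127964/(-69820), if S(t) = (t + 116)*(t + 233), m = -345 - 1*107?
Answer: -7385248253/4730357365 ≈ -1.5612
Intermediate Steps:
m = -452 (m = -345 - 107 = -452)
S(t) = (116 + t)*(233 + t)
S(m)/271003 + 127964/(-69820) = (27028 + (-452)² + 349*(-452))/271003 + 127964/(-69820) = (27028 + 204304 - 157748)*(1/271003) + 127964*(-1/69820) = 73584*(1/271003) - 31991/17455 = 73584/271003 - 31991/17455 = -7385248253/4730357365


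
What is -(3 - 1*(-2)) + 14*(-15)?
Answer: -215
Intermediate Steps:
-(3 - 1*(-2)) + 14*(-15) = -(3 + 2) - 210 = -1*5 - 210 = -5 - 210 = -215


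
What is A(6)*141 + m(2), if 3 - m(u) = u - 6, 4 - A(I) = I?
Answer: -275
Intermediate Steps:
A(I) = 4 - I
m(u) = 9 - u (m(u) = 3 - (u - 6) = 3 - (-6 + u) = 3 + (6 - u) = 9 - u)
A(6)*141 + m(2) = (4 - 1*6)*141 + (9 - 1*2) = (4 - 6)*141 + (9 - 2) = -2*141 + 7 = -282 + 7 = -275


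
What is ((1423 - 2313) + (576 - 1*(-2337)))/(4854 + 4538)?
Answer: 2023/9392 ≈ 0.21540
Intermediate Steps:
((1423 - 2313) + (576 - 1*(-2337)))/(4854 + 4538) = (-890 + (576 + 2337))/9392 = (-890 + 2913)*(1/9392) = 2023*(1/9392) = 2023/9392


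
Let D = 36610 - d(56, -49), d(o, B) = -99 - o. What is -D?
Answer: -36765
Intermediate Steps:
D = 36765 (D = 36610 - (-99 - 1*56) = 36610 - (-99 - 56) = 36610 - 1*(-155) = 36610 + 155 = 36765)
-D = -1*36765 = -36765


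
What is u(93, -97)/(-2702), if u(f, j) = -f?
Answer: 93/2702 ≈ 0.034419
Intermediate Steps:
u(93, -97)/(-2702) = -1*93/(-2702) = -93*(-1/2702) = 93/2702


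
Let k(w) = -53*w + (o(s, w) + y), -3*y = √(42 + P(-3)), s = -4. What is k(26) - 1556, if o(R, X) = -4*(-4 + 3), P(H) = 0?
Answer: -2930 - √42/3 ≈ -2932.2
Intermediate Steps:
y = -√42/3 (y = -√(42 + 0)/3 = -√42/3 ≈ -2.1602)
o(R, X) = 4 (o(R, X) = -4*(-1) = 4)
k(w) = 4 - 53*w - √42/3 (k(w) = -53*w + (4 - √42/3) = 4 - 53*w - √42/3)
k(26) - 1556 = (4 - 53*26 - √42/3) - 1556 = (4 - 1378 - √42/3) - 1556 = (-1374 - √42/3) - 1556 = -2930 - √42/3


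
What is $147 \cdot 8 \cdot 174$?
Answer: $204624$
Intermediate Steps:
$147 \cdot 8 \cdot 174 = 1176 \cdot 174 = 204624$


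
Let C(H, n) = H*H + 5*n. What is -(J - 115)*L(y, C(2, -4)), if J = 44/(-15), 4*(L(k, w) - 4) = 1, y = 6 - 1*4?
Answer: 30073/60 ≈ 501.22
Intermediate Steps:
C(H, n) = H² + 5*n
y = 2 (y = 6 - 4 = 2)
L(k, w) = 17/4 (L(k, w) = 4 + (¼)*1 = 4 + ¼ = 17/4)
J = -44/15 (J = 44*(-1/15) = -44/15 ≈ -2.9333)
-(J - 115)*L(y, C(2, -4)) = -(-44/15 - 115)*17/4 = -(-1769)*17/(15*4) = -1*(-30073/60) = 30073/60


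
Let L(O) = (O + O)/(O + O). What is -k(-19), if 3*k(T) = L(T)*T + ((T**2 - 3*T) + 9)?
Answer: -136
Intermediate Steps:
L(O) = 1 (L(O) = (2*O)/((2*O)) = (2*O)*(1/(2*O)) = 1)
k(T) = 3 - 2*T/3 + T**2/3 (k(T) = (1*T + ((T**2 - 3*T) + 9))/3 = (T + (9 + T**2 - 3*T))/3 = (9 + T**2 - 2*T)/3 = 3 - 2*T/3 + T**2/3)
-k(-19) = -(3 - 2/3*(-19) + (1/3)*(-19)**2) = -(3 + 38/3 + (1/3)*361) = -(3 + 38/3 + 361/3) = -1*136 = -136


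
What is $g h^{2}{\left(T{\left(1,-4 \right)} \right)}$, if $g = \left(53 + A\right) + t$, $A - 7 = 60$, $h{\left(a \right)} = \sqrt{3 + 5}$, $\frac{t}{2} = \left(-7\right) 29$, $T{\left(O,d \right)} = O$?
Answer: $-2288$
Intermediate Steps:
$t = -406$ ($t = 2 \left(\left(-7\right) 29\right) = 2 \left(-203\right) = -406$)
$h{\left(a \right)} = 2 \sqrt{2}$ ($h{\left(a \right)} = \sqrt{8} = 2 \sqrt{2}$)
$A = 67$ ($A = 7 + 60 = 67$)
$g = -286$ ($g = \left(53 + 67\right) - 406 = 120 - 406 = -286$)
$g h^{2}{\left(T{\left(1,-4 \right)} \right)} = - 286 \left(2 \sqrt{2}\right)^{2} = \left(-286\right) 8 = -2288$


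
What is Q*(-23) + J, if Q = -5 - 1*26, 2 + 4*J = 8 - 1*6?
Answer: 713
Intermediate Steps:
J = 0 (J = -1/2 + (8 - 1*6)/4 = -1/2 + (8 - 6)/4 = -1/2 + (1/4)*2 = -1/2 + 1/2 = 0)
Q = -31 (Q = -5 - 26 = -31)
Q*(-23) + J = -31*(-23) + 0 = 713 + 0 = 713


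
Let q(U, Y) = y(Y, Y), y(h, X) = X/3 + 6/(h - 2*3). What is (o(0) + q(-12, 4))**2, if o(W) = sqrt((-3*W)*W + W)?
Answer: 25/9 ≈ 2.7778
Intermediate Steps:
y(h, X) = 6/(-6 + h) + X/3 (y(h, X) = X*(1/3) + 6/(h - 6) = X/3 + 6/(-6 + h) = 6/(-6 + h) + X/3)
q(U, Y) = (18 + Y**2 - 6*Y)/(3*(-6 + Y)) (q(U, Y) = (18 - 6*Y + Y*Y)/(3*(-6 + Y)) = (18 - 6*Y + Y**2)/(3*(-6 + Y)) = (18 + Y**2 - 6*Y)/(3*(-6 + Y)))
o(W) = sqrt(W - 3*W**2) (o(W) = sqrt(-3*W**2 + W) = sqrt(W - 3*W**2))
(o(0) + q(-12, 4))**2 = (sqrt(0*(1 - 3*0)) + (18 + 4**2 - 6*4)/(3*(-6 + 4)))**2 = (sqrt(0*(1 + 0)) + (1/3)*(18 + 16 - 24)/(-2))**2 = (sqrt(0*1) + (1/3)*(-1/2)*10)**2 = (sqrt(0) - 5/3)**2 = (0 - 5/3)**2 = (-5/3)**2 = 25/9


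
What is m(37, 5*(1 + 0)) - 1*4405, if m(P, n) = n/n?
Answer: -4404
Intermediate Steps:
m(P, n) = 1
m(37, 5*(1 + 0)) - 1*4405 = 1 - 1*4405 = 1 - 4405 = -4404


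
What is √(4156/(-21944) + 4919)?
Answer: √148037488170/5486 ≈ 70.134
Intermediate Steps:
√(4156/(-21944) + 4919) = √(4156*(-1/21944) + 4919) = √(-1039/5486 + 4919) = √(26984595/5486) = √148037488170/5486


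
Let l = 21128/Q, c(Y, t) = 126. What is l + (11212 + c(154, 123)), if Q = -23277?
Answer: 263893498/23277 ≈ 11337.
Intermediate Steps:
l = -21128/23277 (l = 21128/(-23277) = 21128*(-1/23277) = -21128/23277 ≈ -0.90768)
l + (11212 + c(154, 123)) = -21128/23277 + (11212 + 126) = -21128/23277 + 11338 = 263893498/23277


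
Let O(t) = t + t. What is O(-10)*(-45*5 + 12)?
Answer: 4260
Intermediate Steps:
O(t) = 2*t
O(-10)*(-45*5 + 12) = (2*(-10))*(-45*5 + 12) = -20*(-15*15 + 12) = -20*(-225 + 12) = -20*(-213) = 4260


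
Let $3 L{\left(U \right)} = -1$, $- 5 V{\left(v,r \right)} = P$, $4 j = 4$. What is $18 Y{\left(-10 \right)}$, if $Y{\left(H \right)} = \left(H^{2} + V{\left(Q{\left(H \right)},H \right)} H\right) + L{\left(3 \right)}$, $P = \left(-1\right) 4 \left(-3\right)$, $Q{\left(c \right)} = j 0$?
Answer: $2226$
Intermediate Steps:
$j = 1$ ($j = \frac{1}{4} \cdot 4 = 1$)
$Q{\left(c \right)} = 0$ ($Q{\left(c \right)} = 1 \cdot 0 = 0$)
$P = 12$ ($P = \left(-4\right) \left(-3\right) = 12$)
$V{\left(v,r \right)} = - \frac{12}{5}$ ($V{\left(v,r \right)} = \left(- \frac{1}{5}\right) 12 = - \frac{12}{5}$)
$L{\left(U \right)} = - \frac{1}{3}$ ($L{\left(U \right)} = \frac{1}{3} \left(-1\right) = - \frac{1}{3}$)
$Y{\left(H \right)} = - \frac{1}{3} + H^{2} - \frac{12 H}{5}$ ($Y{\left(H \right)} = \left(H^{2} - \frac{12 H}{5}\right) - \frac{1}{3} = - \frac{1}{3} + H^{2} - \frac{12 H}{5}$)
$18 Y{\left(-10 \right)} = 18 \left(- \frac{1}{3} + \left(-10\right)^{2} - -24\right) = 18 \left(- \frac{1}{3} + 100 + 24\right) = 18 \cdot \frac{371}{3} = 2226$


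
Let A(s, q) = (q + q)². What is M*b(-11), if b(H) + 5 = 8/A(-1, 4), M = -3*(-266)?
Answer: -15561/4 ≈ -3890.3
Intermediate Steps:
A(s, q) = 4*q² (A(s, q) = (2*q)² = 4*q²)
M = 798
b(H) = -39/8 (b(H) = -5 + 8/((4*4²)) = -5 + 8/((4*16)) = -5 + 8/64 = -5 + 8*(1/64) = -5 + ⅛ = -39/8)
M*b(-11) = 798*(-39/8) = -15561/4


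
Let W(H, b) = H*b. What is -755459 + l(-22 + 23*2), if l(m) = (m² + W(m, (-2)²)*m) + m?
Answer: -752555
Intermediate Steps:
l(m) = m + 5*m² (l(m) = (m² + (m*(-2)²)*m) + m = (m² + (m*4)*m) + m = (m² + (4*m)*m) + m = (m² + 4*m²) + m = 5*m² + m = m + 5*m²)
-755459 + l(-22 + 23*2) = -755459 + (-22 + 23*2)*(1 + 5*(-22 + 23*2)) = -755459 + (-22 + 46)*(1 + 5*(-22 + 46)) = -755459 + 24*(1 + 5*24) = -755459 + 24*(1 + 120) = -755459 + 24*121 = -755459 + 2904 = -752555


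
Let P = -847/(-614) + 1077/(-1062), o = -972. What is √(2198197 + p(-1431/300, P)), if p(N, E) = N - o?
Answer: √219916423/10 ≈ 1483.0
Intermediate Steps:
P = 19853/54339 (P = -847*(-1/614) + 1077*(-1/1062) = 847/614 - 359/354 = 19853/54339 ≈ 0.36535)
p(N, E) = 972 + N (p(N, E) = N - 1*(-972) = N + 972 = 972 + N)
√(2198197 + p(-1431/300, P)) = √(2198197 + (972 - 1431/300)) = √(2198197 + (972 - 1431*1/300)) = √(2198197 + (972 - 477/100)) = √(2198197 + 96723/100) = √(219916423/100) = √219916423/10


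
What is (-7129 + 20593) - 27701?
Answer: -14237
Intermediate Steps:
(-7129 + 20593) - 27701 = 13464 - 27701 = -14237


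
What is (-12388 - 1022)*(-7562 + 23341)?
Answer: -211596390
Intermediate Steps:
(-12388 - 1022)*(-7562 + 23341) = -13410*15779 = -211596390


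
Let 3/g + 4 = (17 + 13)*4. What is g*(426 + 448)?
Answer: 1311/58 ≈ 22.603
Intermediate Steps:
g = 3/116 (g = 3/(-4 + (17 + 13)*4) = 3/(-4 + 30*4) = 3/(-4 + 120) = 3/116 ≈ 0.025862)
g*(426 + 448) = 3*(426 + 448)/116 = (3/116)*874 = 1311/58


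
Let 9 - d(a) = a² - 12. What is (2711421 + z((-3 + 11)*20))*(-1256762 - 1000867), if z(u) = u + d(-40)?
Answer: -6118179105258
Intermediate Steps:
d(a) = 21 - a² (d(a) = 9 - (a² - 12) = 9 - (-12 + a²) = 9 + (12 - a²) = 21 - a²)
z(u) = -1579 + u (z(u) = u + (21 - 1*(-40)²) = u + (21 - 1*1600) = u + (21 - 1600) = u - 1579 = -1579 + u)
(2711421 + z((-3 + 11)*20))*(-1256762 - 1000867) = (2711421 + (-1579 + (-3 + 11)*20))*(-1256762 - 1000867) = (2711421 + (-1579 + 8*20))*(-2257629) = (2711421 + (-1579 + 160))*(-2257629) = (2711421 - 1419)*(-2257629) = 2710002*(-2257629) = -6118179105258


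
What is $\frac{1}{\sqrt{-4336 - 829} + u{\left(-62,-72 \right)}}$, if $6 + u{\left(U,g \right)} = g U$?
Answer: $\frac{4458}{19878929} - \frac{i \sqrt{5165}}{19878929} \approx 0.00022426 - 3.6153 \cdot 10^{-6} i$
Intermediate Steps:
$u{\left(U,g \right)} = -6 + U g$ ($u{\left(U,g \right)} = -6 + g U = -6 + U g$)
$\frac{1}{\sqrt{-4336 - 829} + u{\left(-62,-72 \right)}} = \frac{1}{\sqrt{-4336 - 829} - -4458} = \frac{1}{\sqrt{-5165} + \left(-6 + 4464\right)} = \frac{1}{i \sqrt{5165} + 4458} = \frac{1}{4458 + i \sqrt{5165}}$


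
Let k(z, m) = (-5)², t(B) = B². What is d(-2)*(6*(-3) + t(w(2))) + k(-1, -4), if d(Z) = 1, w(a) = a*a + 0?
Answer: 23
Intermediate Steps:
w(a) = a² (w(a) = a² + 0 = a²)
k(z, m) = 25
d(-2)*(6*(-3) + t(w(2))) + k(-1, -4) = 1*(6*(-3) + (2²)²) + 25 = 1*(-18 + 4²) + 25 = 1*(-18 + 16) + 25 = 1*(-2) + 25 = -2 + 25 = 23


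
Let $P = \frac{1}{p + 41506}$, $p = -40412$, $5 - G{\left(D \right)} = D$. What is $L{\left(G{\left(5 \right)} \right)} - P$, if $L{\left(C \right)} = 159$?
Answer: $\frac{173945}{1094} \approx 159.0$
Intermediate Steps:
$G{\left(D \right)} = 5 - D$
$P = \frac{1}{1094}$ ($P = \frac{1}{-40412 + 41506} = \frac{1}{1094} \approx 0.00091408$)
$L{\left(G{\left(5 \right)} \right)} - P = 159 - \frac{1}{1094} = \frac{173945}{1094}$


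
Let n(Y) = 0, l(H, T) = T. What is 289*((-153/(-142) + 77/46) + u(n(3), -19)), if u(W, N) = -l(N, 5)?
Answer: -1061208/1633 ≈ -649.85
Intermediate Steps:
u(W, N) = -5 (u(W, N) = -1*5 = -5)
289*((-153/(-142) + 77/46) + u(n(3), -19)) = 289*((-153/(-142) + 77/46) - 5) = 289*((-153*(-1/142) + 77*(1/46)) - 5) = 289*((153/142 + 77/46) - 5) = 289*(4493/1633 - 5) = 289*(-3672/1633) = -1061208/1633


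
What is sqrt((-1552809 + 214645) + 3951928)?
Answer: 2*sqrt(653441) ≈ 1616.7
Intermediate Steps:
sqrt((-1552809 + 214645) + 3951928) = sqrt(-1338164 + 3951928) = sqrt(2613764) = 2*sqrt(653441)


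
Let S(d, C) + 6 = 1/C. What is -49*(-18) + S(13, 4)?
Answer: 3505/4 ≈ 876.25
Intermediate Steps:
S(d, C) = -6 + 1/C
-49*(-18) + S(13, 4) = -49*(-18) + (-6 + 1/4) = 882 + (-6 + 1/4) = 882 - 23/4 = 3505/4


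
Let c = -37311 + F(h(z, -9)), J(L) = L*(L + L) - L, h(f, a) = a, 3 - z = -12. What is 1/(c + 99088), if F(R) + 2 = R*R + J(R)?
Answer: 1/62027 ≈ 1.6122e-5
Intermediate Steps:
z = 15 (z = 3 - 1*(-12) = 3 + 12 = 15)
J(L) = -L + 2*L**2 (J(L) = L*(2*L) - L = 2*L**2 - L = -L + 2*L**2)
F(R) = -2 + R**2 + R*(-1 + 2*R) (F(R) = -2 + (R*R + R*(-1 + 2*R)) = -2 + (R**2 + R*(-1 + 2*R)) = -2 + R**2 + R*(-1 + 2*R))
c = -37061 (c = -37311 + (-2 - 1*(-9) + 3*(-9)**2) = -37311 + (-2 + 9 + 3*81) = -37311 + (-2 + 9 + 243) = -37311 + 250 = -37061)
1/(c + 99088) = 1/(-37061 + 99088) = 1/62027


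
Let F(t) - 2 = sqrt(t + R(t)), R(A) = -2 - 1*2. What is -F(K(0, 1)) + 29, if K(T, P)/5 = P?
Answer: 26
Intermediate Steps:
K(T, P) = 5*P
R(A) = -4 (R(A) = -2 - 2 = -4)
F(t) = 2 + sqrt(-4 + t) (F(t) = 2 + sqrt(t - 4) = 2 + sqrt(-4 + t))
-F(K(0, 1)) + 29 = -(2 + sqrt(-4 + 5*1)) + 29 = -(2 + sqrt(-4 + 5)) + 29 = -(2 + sqrt(1)) + 29 = -(2 + 1) + 29 = -1*3 + 29 = -3 + 29 = 26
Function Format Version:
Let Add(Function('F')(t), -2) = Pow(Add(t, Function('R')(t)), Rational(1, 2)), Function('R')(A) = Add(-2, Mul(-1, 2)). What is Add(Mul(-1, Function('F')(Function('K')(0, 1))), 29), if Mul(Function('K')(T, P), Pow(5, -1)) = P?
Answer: 26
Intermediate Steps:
Function('K')(T, P) = Mul(5, P)
Function('R')(A) = -4 (Function('R')(A) = Add(-2, -2) = -4)
Function('F')(t) = Add(2, Pow(Add(-4, t), Rational(1, 2))) (Function('F')(t) = Add(2, Pow(Add(t, -4), Rational(1, 2))) = Add(2, Pow(Add(-4, t), Rational(1, 2))))
Add(Mul(-1, Function('F')(Function('K')(0, 1))), 29) = Add(Mul(-1, Add(2, Pow(Add(-4, Mul(5, 1)), Rational(1, 2)))), 29) = Add(Mul(-1, Add(2, Pow(Add(-4, 5), Rational(1, 2)))), 29) = Add(Mul(-1, Add(2, Pow(1, Rational(1, 2)))), 29) = Add(Mul(-1, Add(2, 1)), 29) = Add(Mul(-1, 3), 29) = Add(-3, 29) = 26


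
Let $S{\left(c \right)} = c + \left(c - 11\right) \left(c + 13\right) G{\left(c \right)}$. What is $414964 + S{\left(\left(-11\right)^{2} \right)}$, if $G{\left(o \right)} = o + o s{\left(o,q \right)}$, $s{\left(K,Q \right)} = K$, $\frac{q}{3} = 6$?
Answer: $218006965$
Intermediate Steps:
$q = 18$ ($q = 3 \cdot 6 = 18$)
$G{\left(o \right)} = o + o^{2}$ ($G{\left(o \right)} = o + o o = o + o^{2}$)
$S{\left(c \right)} = c + c \left(1 + c\right) \left(-11 + c\right) \left(13 + c\right)$ ($S{\left(c \right)} = c + \left(c - 11\right) \left(c + 13\right) c \left(1 + c\right) = c + \left(-11 + c\right) \left(13 + c\right) c \left(1 + c\right) = c + c \left(1 + c\right) \left(-11 + c\right) \left(13 + c\right)$)
$414964 + S{\left(\left(-11\right)^{2} \right)} = 414964 + \left(-11\right)^{2} \left(-142 + \left(\left(-11\right)^{2}\right)^{3} - 141 \left(-11\right)^{2} + 3 \left(\left(-11\right)^{2}\right)^{2}\right) = 414964 + 121 \left(-142 + 121^{3} - 17061 + 3 \cdot 121^{2}\right) = 414964 + 121 \left(-142 + 1771561 - 17061 + 3 \cdot 14641\right) = 414964 + 121 \left(-142 + 1771561 - 17061 + 43923\right) = 414964 + 121 \cdot 1798281 = 414964 + 217592001 = 218006965$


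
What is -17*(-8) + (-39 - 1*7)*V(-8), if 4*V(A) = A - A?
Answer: 136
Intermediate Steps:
V(A) = 0 (V(A) = (A - A)/4 = (1/4)*0 = 0)
-17*(-8) + (-39 - 1*7)*V(-8) = -17*(-8) + (-39 - 1*7)*0 = 136 + (-39 - 7)*0 = 136 - 46*0 = 136 + 0 = 136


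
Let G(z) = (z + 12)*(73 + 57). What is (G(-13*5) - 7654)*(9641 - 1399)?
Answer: -119871648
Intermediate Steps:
G(z) = 1560 + 130*z (G(z) = (12 + z)*130 = 1560 + 130*z)
(G(-13*5) - 7654)*(9641 - 1399) = ((1560 + 130*(-13*5)) - 7654)*(9641 - 1399) = ((1560 + 130*(-65)) - 7654)*8242 = ((1560 - 8450) - 7654)*8242 = (-6890 - 7654)*8242 = -14544*8242 = -119871648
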